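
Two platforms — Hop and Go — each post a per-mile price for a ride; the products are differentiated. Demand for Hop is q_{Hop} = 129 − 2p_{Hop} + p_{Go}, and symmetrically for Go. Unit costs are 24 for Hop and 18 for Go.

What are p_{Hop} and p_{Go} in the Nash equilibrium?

Hop's profit: π = (p_{Hop} − 24)(129 − 2p_{Hop} + p_{Go}).
∂π/∂p_{Hop} = 177 − 4p_{Hop} + p_{Go} = 0 ⇒ p_{Hop} = 44.25 + 0.25p_{Go}.
Similarly p_{Go} = 41.25 + 0.25p_{Hop}.
Plugging p_{Go} into Hop's best response: p_{Hop} = 44.25 + 0.25(41.25 + 0.25p_{Hop}) ⇒ 0.9375p_{Hop} = 54.5625, so p_{Hop} = 58.2.
Then p_{Go} = 41.25 + 0.25·58.2 = 55.8.

58.2, 55.8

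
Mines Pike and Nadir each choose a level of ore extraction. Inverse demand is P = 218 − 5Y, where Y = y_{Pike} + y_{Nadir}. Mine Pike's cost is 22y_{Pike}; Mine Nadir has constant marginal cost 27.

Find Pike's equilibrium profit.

897.8

Mine Pike's profit: π = y_{Pike}(218 − 5(y_{Pike} + y_{Nadir})) − 22y_{Pike}.
∂π/∂y_{Pike} = 196 − 10y_{Pike} − 5y_{Nadir} = 0, so y_{Pike} = 19.6 − 0.5y_{Nadir}.
By the same steps for Nadir: y_{Nadir} = 19.1 − 0.5y_{Pike}.
Substituting the second reaction function into the first: y_{Pike} = 19.6 − 0.5(19.1 − 0.5y_{Pike}), which gives 0.75y_{Pike} = 10.05 ⇒ y_{Pike} = 13.4.
Then y_{Nadir} = 19.1 − 0.5·13.4 = 12.4.
Price P = 218 − 5·25.8 = 89.
Pike's profit: (89 − 22)·13.4 = 897.8.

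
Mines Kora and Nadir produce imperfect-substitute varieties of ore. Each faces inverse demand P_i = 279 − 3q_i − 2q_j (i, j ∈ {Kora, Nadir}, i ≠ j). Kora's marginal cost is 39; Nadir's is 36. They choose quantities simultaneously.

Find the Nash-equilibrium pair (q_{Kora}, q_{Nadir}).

29.8125, 30.5625

Mine Kora's profit: π = q_{Kora}(279 − 3q_{Kora} − 2q_{Nadir}) − 39q_{Kora}.
∂π/∂q_{Kora} = 240 − 6q_{Kora} − 2q_{Nadir} = 0 ⇒ q_{Kora} = 40 − (1/3)q_{Nadir}.
Similarly q_{Nadir} = 40.5 − (1/3)q_{Kora}.
Solving the two reaction functions simultaneously: (1 − (−1/3)(−1/3))q_{Kora} = 40 − (1/3)·40.5, so (8/9)q_{Kora} = 26.5 and q_{Kora} = 29.8125.
Then q_{Nadir} = 40.5 − (1/3)·29.8125 = 30.5625.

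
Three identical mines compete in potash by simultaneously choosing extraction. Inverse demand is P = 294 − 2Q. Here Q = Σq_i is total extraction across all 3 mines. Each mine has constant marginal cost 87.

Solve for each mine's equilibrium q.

25.875

A representative mine's profit is π_i = q_i(294 − 2Q) − 87q_i, with Q = q_i + Σ_{j≠i} q_j.
First-order condition: 207 − 4q_i − 2Σ_{j≠i} q_j = 0.
With identical mines, set every q_j = q: then 207 − 4q − 4q = 0, i.e. q = 207/8 = 25.875.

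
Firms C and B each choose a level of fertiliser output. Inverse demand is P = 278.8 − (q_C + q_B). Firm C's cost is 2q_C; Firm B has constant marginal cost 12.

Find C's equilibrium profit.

Firm C's profit: π = q_C(278.8 − (q_C + q_B)) − 2q_C.
∂π/∂q_C = 276.8 − 2q_C − q_B = 0, so q_C = 138.4 − 0.5q_B.
By the same steps for B: q_B = 133.4 − 0.5q_C.
Substituting the second reaction function into the first: q_C = 138.4 − 0.5(133.4 − 0.5q_C), which gives 0.75q_C = 71.7 ⇒ q_C = 95.6.
Then q_B = 133.4 − 0.5·95.6 = 85.6.
Price P = 278.8 − 181.2 = 97.6.
C's profit: (97.6 − 2)·95.6 = 9139.36.

9139.36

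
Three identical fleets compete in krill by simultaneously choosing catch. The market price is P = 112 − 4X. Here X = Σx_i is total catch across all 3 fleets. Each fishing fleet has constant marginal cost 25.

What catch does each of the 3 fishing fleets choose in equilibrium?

5.4375

A representative fishing fleet's profit is π_i = x_i(112 − 4X) − 25x_i, with X = x_i + Σ_{j≠i} x_j.
First-order condition: 87 − 8x_i − 4Σ_{j≠i} x_j = 0.
With identical fishing fleets, set every x_j = x: then 87 − 8x − 8x = 0, i.e. x = 87/16 = 5.4375.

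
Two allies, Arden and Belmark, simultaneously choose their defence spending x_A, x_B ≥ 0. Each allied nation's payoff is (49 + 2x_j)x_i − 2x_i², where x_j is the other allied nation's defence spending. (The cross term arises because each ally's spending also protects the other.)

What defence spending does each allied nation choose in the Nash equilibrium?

24.5

Arden's payoff is (49 + 2x_B)x_A − 2x_A².
∂π/∂x_A = 49 + 2x_B − 4x_A = 0, so x_A = 12.25 + 0.5x_B.
The game is symmetric, so in equilibrium x_B = x_A: the reaction function gives 0.5x_A = 12.25, hence x_A = 24.5.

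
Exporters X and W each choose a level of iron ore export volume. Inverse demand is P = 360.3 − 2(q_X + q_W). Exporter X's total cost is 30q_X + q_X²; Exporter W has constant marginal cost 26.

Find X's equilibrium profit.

Exporter X's profit: π = q_X(360.3 − 2(q_X + q_W)) − 30q_X − q_X².
∂π/∂q_X = 330.3 − 6q_X − 2q_W = 0, so q_X = 55.05 − (1/3)q_W.
For W: ∂π/∂q_W = 334.3 − 4q_W − 2q_X = 0 ⇒ q_W = 83.575 − 0.5q_X.
Plugging q_W into X's best response: q_X = 55.05 − (1/3)(83.575 − 0.5q_X) ⇒ (5/6)q_X = 3263/120, so q_X = 32.63.
Then q_W = 83.575 − 0.5·32.63 = 67.26.
Price P = 360.3 − 2·99.89 = 160.52.
X's profit: (160.52 − 30)·32.63 − (32.63)² = 3194.1507.

3194.1507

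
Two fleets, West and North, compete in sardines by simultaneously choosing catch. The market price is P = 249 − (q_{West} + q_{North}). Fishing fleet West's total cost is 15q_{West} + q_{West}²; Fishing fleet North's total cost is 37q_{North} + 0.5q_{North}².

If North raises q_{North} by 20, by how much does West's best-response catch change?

Fishing fleet West's profit: π = q_{West}(249 − (q_{West} + q_{North})) − 15q_{West} − q_{West}².
∂π/∂q_{West} = 234 − 4q_{West} − q_{North} = 0, so q_{West} = 58.5 − 0.25q_{North}.
The reaction-function slope is −0.25, so a 20-unit rise in q_{North} moves q_{West} by −0.25 × 20 = −5. West's best response falls — the actions are strategic substitutes.

-5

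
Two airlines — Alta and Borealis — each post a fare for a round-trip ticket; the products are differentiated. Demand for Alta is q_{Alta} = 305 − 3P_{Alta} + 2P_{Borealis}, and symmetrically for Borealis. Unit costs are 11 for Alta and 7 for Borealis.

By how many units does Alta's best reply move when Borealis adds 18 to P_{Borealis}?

Alta's profit: π = (P_{Alta} − 11)(305 − 3P_{Alta} + 2P_{Borealis}).
∂π/∂P_{Alta} = 338 − 6P_{Alta} + 2P_{Borealis} = 0 ⇒ P_{Alta} = 169/3 + (1/3)P_{Borealis}.
The reaction-function slope is 1/3, so an 18-unit rise in P_{Borealis} moves P_{Alta} by 1/3 × 18 = 6. Alta's best response rises — the actions are strategic complements.

6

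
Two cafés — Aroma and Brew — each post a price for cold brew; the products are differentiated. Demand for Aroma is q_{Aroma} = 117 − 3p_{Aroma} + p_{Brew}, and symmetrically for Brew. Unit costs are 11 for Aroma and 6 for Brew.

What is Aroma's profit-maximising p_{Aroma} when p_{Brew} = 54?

34

Aroma's profit: π = (p_{Aroma} − 11)(117 − 3p_{Aroma} + p_{Brew}).
∂π/∂p_{Aroma} = 150 − 6p_{Aroma} + p_{Brew} = 0 ⇒ p_{Aroma} = 25 + (1/6)p_{Brew}.
At p_{Brew} = 54: p_{Aroma} = 25 + (1/6)·54 = 34.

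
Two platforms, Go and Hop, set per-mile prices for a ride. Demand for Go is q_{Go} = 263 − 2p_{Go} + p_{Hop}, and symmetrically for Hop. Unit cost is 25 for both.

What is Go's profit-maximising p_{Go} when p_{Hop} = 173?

Go's profit: π = (p_{Go} − 25)(263 − 2p_{Go} + p_{Hop}).
∂π/∂p_{Go} = 313 − 4p_{Go} + p_{Hop} = 0 ⇒ p_{Go} = 78.25 + 0.25p_{Hop}.
At p_{Hop} = 173: p_{Go} = 78.25 + 0.25·173 = 121.5.

121.5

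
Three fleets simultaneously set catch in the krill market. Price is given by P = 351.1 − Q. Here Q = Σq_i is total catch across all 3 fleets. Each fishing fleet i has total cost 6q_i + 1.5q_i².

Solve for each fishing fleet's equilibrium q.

49.3

A representative fishing fleet's profit is π_i = q_i(351.1 − Q) − 6q_i − 1.5q_i², with Q = q_i + Σ_{j≠i} q_j.
First-order condition: 345.1 − 5q_i − Σ_{j≠i} q_j = 0.
In a symmetric equilibrium every fishing fleet chooses the same q, so Σ_{j≠i} q_j = 2q. The condition becomes 345.1 − 7q = 0, giving q = 345.1/7 = 49.3.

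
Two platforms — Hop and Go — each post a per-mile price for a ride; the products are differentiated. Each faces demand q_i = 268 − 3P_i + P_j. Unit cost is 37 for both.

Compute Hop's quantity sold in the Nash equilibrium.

116.4

Hop's profit: π = (P_{Hop} − 37)(268 − 3P_{Hop} + P_{Go}).
∂π/∂P_{Hop} = 379 − 6P_{Hop} + P_{Go} = 0 ⇒ P_{Hop} = 379/6 + (1/6)P_{Go}.
The game is symmetric, so in equilibrium P_{Go} = P_{Hop}: the reaction function gives (5/6)P_{Hop} = 379/6, hence P_{Hop} = 75.8.
q_{Hop} = 268 − 3·75.8 + 75.8 = 116.4.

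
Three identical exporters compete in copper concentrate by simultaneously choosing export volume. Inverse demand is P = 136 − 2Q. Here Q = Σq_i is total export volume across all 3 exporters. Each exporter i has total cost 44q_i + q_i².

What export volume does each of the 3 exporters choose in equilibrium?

9.2

A representative exporter's profit is π_i = q_i(136 − 2Q) − 44q_i − q_i², with Q = q_i + Σ_{j≠i} q_j.
First-order condition: 92 − 6q_i − 2Σ_{j≠i} q_j = 0.
With identical exporters, set every q_j = q: then 92 − 6q − 4q = 0, i.e. q = 92/10 = 9.2.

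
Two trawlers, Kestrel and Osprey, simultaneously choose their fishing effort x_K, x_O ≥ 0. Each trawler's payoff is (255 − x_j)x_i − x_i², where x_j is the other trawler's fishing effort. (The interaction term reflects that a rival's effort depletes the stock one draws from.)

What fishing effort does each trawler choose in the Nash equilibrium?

Kestrel's payoff is (255 − x_O)x_K − x_K².
∂π/∂x_K = 255 − x_O − 2x_K = 0, so x_K = 127.5 − 0.5x_O.
Setting x_K = x_O in the reaction function: x_K = 127.5 − 0.5x_K, so x_K = 127.5 / 1.5 = 85.

85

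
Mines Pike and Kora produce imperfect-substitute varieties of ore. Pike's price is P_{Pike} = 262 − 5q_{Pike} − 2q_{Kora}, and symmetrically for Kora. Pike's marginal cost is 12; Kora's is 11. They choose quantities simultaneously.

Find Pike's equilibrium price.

116.0625

Mine Pike's profit: π = q_{Pike}(262 − 5q_{Pike} − 2q_{Kora}) − 12q_{Pike}.
∂π/∂q_{Pike} = 250 − 10q_{Pike} − 2q_{Kora} = 0 ⇒ q_{Pike} = 25 − 0.2q_{Kora}.
Similarly q_{Kora} = 25.1 − 0.2q_{Pike}.
Plugging q_{Kora} into Pike's best response: q_{Pike} = 25 − 0.2(25.1 − 0.2q_{Pike}) ⇒ 0.96q_{Pike} = 19.98, so q_{Pike} = 20.8125.
Then q_{Kora} = 25.1 − 0.2·20.8125 = 20.9375.
P_{Pike} = 262 − 5·20.8125 − 2·20.9375 = 116.0625.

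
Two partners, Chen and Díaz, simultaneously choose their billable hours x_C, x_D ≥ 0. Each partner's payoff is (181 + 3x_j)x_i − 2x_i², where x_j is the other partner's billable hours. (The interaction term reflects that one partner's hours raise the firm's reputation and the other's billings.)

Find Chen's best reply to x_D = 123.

Chen's payoff is (181 + 3x_D)x_C − 2x_C².
∂π/∂x_C = 181 + 3x_D − 4x_C = 0, so x_C = 45.25 + 0.75x_D.
At x_D = 123: x_C = 45.25 + 0.75·123 = 137.5.

137.5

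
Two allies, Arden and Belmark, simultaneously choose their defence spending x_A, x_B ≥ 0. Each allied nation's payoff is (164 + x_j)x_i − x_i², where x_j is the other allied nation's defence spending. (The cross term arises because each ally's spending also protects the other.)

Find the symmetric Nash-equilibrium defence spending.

164

Arden's payoff is (164 + x_B)x_A − x_A².
∂π/∂x_A = 164 + x_B − 2x_A = 0, so x_A = 82 + 0.5x_B.
Setting x_A = x_B in the reaction function: x_A = 82 + 0.5x_A, so x_A = 82 / 0.5 = 164.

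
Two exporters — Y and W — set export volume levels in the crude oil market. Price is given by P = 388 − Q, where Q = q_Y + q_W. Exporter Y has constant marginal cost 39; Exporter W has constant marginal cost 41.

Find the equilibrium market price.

156

Exporter Y's profit: π = q_Y(388 − (q_Y + q_W)) − 39q_Y.
∂π/∂q_Y = 349 − 2q_Y − q_W = 0, so q_Y = 174.5 − 0.5q_W.
By the same steps for W: q_W = 173.5 − 0.5q_Y.
Plugging q_W into Y's best response: q_Y = 174.5 − 0.5(173.5 − 0.5q_Y) ⇒ 0.75q_Y = 87.75, so q_Y = 117.
Then q_W = 173.5 − 0.5·117 = 115.
Equilibrium price: P = 388 − 232 = 156.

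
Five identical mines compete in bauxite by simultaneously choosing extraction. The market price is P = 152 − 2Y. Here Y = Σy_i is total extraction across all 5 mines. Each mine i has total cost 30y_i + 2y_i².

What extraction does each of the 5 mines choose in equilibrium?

A representative mine's profit is π_i = y_i(152 − 2Y) − 30y_i − 2y_i², with Y = y_i + Σ_{j≠i} y_j.
First-order condition: 122 − 8y_i − 2Σ_{j≠i} y_j = 0.
Imposing symmetry (y_j = y for all j) turns Σ_{j≠i} y_j into 4y, so 122 = 16y and y = 7.625.

7.625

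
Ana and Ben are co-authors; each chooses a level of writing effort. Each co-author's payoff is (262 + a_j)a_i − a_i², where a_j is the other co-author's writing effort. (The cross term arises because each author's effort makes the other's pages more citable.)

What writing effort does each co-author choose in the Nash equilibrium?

Ana's payoff is (262 + a_B)a_A − a_A².
∂π/∂a_A = 262 + a_B − 2a_A = 0, so a_A = 131 + 0.5a_B.
Setting a_A = a_B in the reaction function: a_A = 131 + 0.5a_A, so a_A = 131 / 0.5 = 262.

262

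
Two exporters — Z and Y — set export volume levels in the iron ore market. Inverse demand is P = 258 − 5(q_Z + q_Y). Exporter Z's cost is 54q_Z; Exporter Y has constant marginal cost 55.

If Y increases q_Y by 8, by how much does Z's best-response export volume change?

-4

Exporter Z's profit: π = q_Z(258 − 5(q_Z + q_Y)) − 54q_Z.
∂π/∂q_Z = 204 − 10q_Z − 5q_Y = 0, so q_Z = 20.4 − 0.5q_Y.
The reaction-function slope is −0.5, so an 8-unit rise in q_Y moves q_Z by −0.5 × 8 = −4. Z's best response falls — the actions are strategic substitutes.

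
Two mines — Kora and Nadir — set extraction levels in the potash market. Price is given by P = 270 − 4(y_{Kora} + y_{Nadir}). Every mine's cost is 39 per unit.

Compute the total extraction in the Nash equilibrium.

38.5

Mine Kora's profit: π = y_{Kora}(270 − 4(y_{Kora} + y_{Nadir})) − 39y_{Kora}.
∂π/∂y_{Kora} = 231 − 8y_{Kora} − 4y_{Nadir} = 0, so y_{Kora} = 28.875 − 0.5y_{Nadir}.
By symmetry y_{Nadir} = y_{Kora}; substituting into the reaction function, 1.5y_{Kora} = 28.875 and y_{Kora} = 19.25.
Total extraction: 19.25 + 19.25 = 38.5.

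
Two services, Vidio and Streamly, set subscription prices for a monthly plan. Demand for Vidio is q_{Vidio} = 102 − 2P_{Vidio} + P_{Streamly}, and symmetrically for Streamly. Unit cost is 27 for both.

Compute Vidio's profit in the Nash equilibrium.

Vidio's profit: π = (P_{Vidio} − 27)(102 − 2P_{Vidio} + P_{Streamly}).
∂π/∂P_{Vidio} = 156 − 4P_{Vidio} + P_{Streamly} = 0 ⇒ P_{Vidio} = 39 + 0.25P_{Streamly}.
Setting P_{Vidio} = P_{Streamly} in the reaction function: P_{Vidio} = 39 + 0.25P_{Vidio}, so P_{Vidio} = 39 / 0.75 = 52.
q_{Vidio} = 102 − 2·52 + 52 = 50.
Profit = (52 − 27)·50 = 1250.

1250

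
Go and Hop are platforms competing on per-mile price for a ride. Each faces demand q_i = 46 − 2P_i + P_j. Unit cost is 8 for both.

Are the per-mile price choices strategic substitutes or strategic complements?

Go's profit: π = (P_{Go} − 8)(46 − 2P_{Go} + P_{Hop}).
∂π/∂P_{Go} = 62 − 4P_{Go} + P_{Hop} = 0 ⇒ P_{Go} = 15.5 + 0.25P_{Hop}.
The best-response slope dP_{Go}/dP_{Hop} = 0.25 > 0: the reaction function is upward-sloping, so the choices are strategic complements.

strategic complements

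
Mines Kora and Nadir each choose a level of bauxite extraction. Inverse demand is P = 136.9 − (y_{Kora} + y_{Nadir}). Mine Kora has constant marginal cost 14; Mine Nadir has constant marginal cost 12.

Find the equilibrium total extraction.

82.6

Mine Kora's profit: π = y_{Kora}(136.9 − (y_{Kora} + y_{Nadir})) − 14y_{Kora}.
∂π/∂y_{Kora} = 122.9 − 2y_{Kora} − y_{Nadir} = 0, so y_{Kora} = 61.45 − 0.5y_{Nadir}.
By the same steps for Nadir: y_{Nadir} = 62.45 − 0.5y_{Kora}.
Solving the two reaction functions simultaneously: (1 − (−0.5)(−0.5))y_{Kora} = 61.45 − 0.5·62.45, so 0.75y_{Kora} = 30.225 and y_{Kora} = 40.3.
Then y_{Nadir} = 62.45 − 0.5·40.3 = 42.3.
Total extraction: 40.3 + 42.3 = 82.6.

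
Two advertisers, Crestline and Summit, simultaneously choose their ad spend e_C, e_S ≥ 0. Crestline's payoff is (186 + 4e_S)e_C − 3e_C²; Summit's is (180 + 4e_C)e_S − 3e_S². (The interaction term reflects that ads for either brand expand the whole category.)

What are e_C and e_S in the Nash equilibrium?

91.8, 91.2

Expanding Crestline's payoff: 186e_C + 4e_Se_C − 3e_C².
∂π/∂e_C = 186 + 4e_S − 6e_C = 0, so e_C = 31 + (2/3)e_S.
Likewise for Summit: e_S = 30 + (2/3)e_C.
Plugging e_S into Crestline's best response: e_C = 31 + (2/3)(30 + (2/3)e_C) ⇒ (5/9)e_C = 51, so e_C = 91.8.
Then e_S = 30 + (2/3)·91.8 = 91.2.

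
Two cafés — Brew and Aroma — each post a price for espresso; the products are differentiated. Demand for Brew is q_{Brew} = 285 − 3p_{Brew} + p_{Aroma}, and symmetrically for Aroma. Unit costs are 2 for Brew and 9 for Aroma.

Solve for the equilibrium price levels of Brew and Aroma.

58.8, 61.8

Brew's profit: π = (p_{Brew} − 2)(285 − 3p_{Brew} + p_{Aroma}).
∂π/∂p_{Brew} = 291 − 6p_{Brew} + p_{Aroma} = 0 ⇒ p_{Brew} = 48.5 + (1/6)p_{Aroma}.
Similarly p_{Aroma} = 52 + (1/6)p_{Brew}.
Substituting the second reaction function into the first: p_{Brew} = 48.5 + (1/6)(52 + (1/6)p_{Brew}), which gives (35/36)p_{Brew} = 343/6 ⇒ p_{Brew} = 58.8.
Then p_{Aroma} = 52 + (1/6)·58.8 = 61.8.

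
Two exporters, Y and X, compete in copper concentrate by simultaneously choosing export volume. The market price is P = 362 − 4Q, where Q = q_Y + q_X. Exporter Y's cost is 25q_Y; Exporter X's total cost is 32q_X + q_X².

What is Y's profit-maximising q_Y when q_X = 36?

Exporter Y's profit: π = q_Y(362 − 4(q_Y + q_X)) − 25q_Y.
∂π/∂q_Y = 337 − 8q_Y − 4q_X = 0, so q_Y = 42.125 − 0.5q_X.
At q_X = 36: q_Y = 42.125 − 0.5·36 = 24.125.

24.125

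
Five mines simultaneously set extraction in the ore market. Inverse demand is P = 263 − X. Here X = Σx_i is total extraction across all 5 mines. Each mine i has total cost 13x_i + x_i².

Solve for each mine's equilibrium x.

A representative mine's profit is π_i = x_i(263 − X) − 13x_i − x_i², with X = x_i + Σ_{j≠i} x_j.
First-order condition: 250 − 4x_i − Σ_{j≠i} x_j = 0.
With identical mines, set every x_j = x: then 250 − 4x − 4x = 0, i.e. x = 250/8 = 31.25.

31.25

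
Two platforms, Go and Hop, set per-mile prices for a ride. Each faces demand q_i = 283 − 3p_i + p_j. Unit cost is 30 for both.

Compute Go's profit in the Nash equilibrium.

5967.48

Go's profit: π = (p_{Go} − 30)(283 − 3p_{Go} + p_{Hop}).
∂π/∂p_{Go} = 373 − 6p_{Go} + p_{Hop} = 0 ⇒ p_{Go} = 373/6 + (1/6)p_{Hop}.
By symmetry p_{Hop} = p_{Go}; substituting into the reaction function, (5/6)p_{Go} = 373/6 and p_{Go} = 74.6.
q_{Go} = 283 − 3·74.6 + 74.6 = 133.8.
Profit = (74.6 − 30)·133.8 = 5967.48.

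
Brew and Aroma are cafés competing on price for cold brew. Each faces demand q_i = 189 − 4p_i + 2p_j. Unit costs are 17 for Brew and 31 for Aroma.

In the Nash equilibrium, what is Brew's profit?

Brew's profit: π = (p_{Brew} − 17)(189 − 4p_{Brew} + 2p_{Aroma}).
∂π/∂p_{Brew} = 257 − 8p_{Brew} + 2p_{Aroma} = 0 ⇒ p_{Brew} = 32.125 + 0.25p_{Aroma}.
Similarly p_{Aroma} = 39.125 + 0.25p_{Brew}.
Substituting the second reaction function into the first: p_{Brew} = 32.125 + 0.25(39.125 + 0.25p_{Brew}), which gives 0.9375p_{Brew} = 1341/32 ⇒ p_{Brew} = 44.7.
Then p_{Aroma} = 39.125 + 0.25·44.7 = 50.3.
q_{Brew} = 189 − 4·44.7 + 2·50.3 = 110.8.
Profit = (44.7 − 17)·110.8 = 3069.16.

3069.16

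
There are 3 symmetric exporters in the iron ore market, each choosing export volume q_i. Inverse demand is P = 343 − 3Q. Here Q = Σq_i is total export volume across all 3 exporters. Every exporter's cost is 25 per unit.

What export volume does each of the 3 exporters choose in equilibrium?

A representative exporter's profit is π_i = q_i(343 − 3Q) − 25q_i, with Q = q_i + Σ_{j≠i} q_j.
First-order condition: 318 − 6q_i − 3Σ_{j≠i} q_j = 0.
With identical exporters, set every q_j = q: then 318 − 6q − 6q = 0, i.e. q = 318/12 = 26.5.

26.5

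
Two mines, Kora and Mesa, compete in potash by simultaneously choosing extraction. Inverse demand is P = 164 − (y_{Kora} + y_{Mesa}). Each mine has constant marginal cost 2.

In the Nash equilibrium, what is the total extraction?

108

Mine Kora's profit: π = y_{Kora}(164 − (y_{Kora} + y_{Mesa})) − 2y_{Kora}.
∂π/∂y_{Kora} = 162 − 2y_{Kora} − y_{Mesa} = 0, so y_{Kora} = 81 − 0.5y_{Mesa}.
Setting y_{Kora} = y_{Mesa} in the reaction function: y_{Kora} = 81 − 0.5y_{Kora}, so y_{Kora} = 81 / 1.5 = 54.
Total extraction: 54 + 54 = 108.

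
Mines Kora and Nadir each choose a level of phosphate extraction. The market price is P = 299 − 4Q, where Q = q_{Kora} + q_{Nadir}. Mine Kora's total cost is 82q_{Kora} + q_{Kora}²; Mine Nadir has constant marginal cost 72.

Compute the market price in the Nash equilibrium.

Mine Kora's profit: π = q_{Kora}(299 − 4(q_{Kora} + q_{Nadir})) − 82q_{Kora} − q_{Kora}².
∂π/∂q_{Kora} = 217 − 10q_{Kora} − 4q_{Nadir} = 0, so q_{Kora} = 21.7 − 0.4q_{Nadir}.
For Nadir: ∂π/∂q_{Nadir} = 227 − 8q_{Nadir} − 4q_{Kora} = 0 ⇒ q_{Nadir} = 28.375 − 0.5q_{Kora}.
Plugging q_{Nadir} into Kora's best response: q_{Kora} = 21.7 − 0.4(28.375 − 0.5q_{Kora}) ⇒ 0.8q_{Kora} = 10.35, so q_{Kora} = 12.9375.
Then q_{Nadir} = 28.375 − 0.5·12.9375 = 701/32.
Equilibrium price: P = 299 − 4·(1115/32) = 159.625.

159.625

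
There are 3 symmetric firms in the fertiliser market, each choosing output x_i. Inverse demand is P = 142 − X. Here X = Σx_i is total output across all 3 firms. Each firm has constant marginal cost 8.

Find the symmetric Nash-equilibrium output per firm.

A representative firm's profit is π_i = x_i(142 − X) − 8x_i, with X = x_i + Σ_{j≠i} x_j.
First-order condition: 134 − 2x_i − Σ_{j≠i} x_j = 0.
In a symmetric equilibrium every firm chooses the same x, so Σ_{j≠i} x_j = 2x. The condition becomes 134 − 4x = 0, giving x = 134/4 = 33.5.

33.5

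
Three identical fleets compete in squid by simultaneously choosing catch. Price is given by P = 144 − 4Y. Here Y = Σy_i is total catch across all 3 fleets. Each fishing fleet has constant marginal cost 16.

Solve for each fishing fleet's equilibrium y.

8

A representative fishing fleet's profit is π_i = y_i(144 − 4Y) − 16y_i, with Y = y_i + Σ_{j≠i} y_j.
First-order condition: 128 − 8y_i − 4Σ_{j≠i} y_j = 0.
In a symmetric equilibrium every fishing fleet chooses the same y, so Σ_{j≠i} y_j = 2y. The condition becomes 128 − 16y = 0, giving y = 128/16 = 8.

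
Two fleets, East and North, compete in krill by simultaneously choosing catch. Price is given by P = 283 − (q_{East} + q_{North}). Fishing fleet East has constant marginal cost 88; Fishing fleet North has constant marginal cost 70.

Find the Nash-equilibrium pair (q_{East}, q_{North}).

59, 77

Fishing fleet East's profit: π = q_{East}(283 − (q_{East} + q_{North})) − 88q_{East}.
∂π/∂q_{East} = 195 − 2q_{East} − q_{North} = 0, so q_{East} = 97.5 − 0.5q_{North}.
By the same steps for North: q_{North} = 106.5 − 0.5q_{East}.
Solving the two reaction functions simultaneously: (1 − (−0.5)(−0.5))q_{East} = 97.5 − 0.5·106.5, so 0.75q_{East} = 44.25 and q_{East} = 59.
Then q_{North} = 106.5 − 0.5·59 = 77.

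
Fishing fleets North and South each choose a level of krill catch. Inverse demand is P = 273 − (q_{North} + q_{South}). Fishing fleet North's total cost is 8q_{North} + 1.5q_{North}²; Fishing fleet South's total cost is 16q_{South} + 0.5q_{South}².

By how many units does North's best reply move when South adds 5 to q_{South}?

Fishing fleet North's profit: π = q_{North}(273 − (q_{North} + q_{South})) − 8q_{North} − 1.5q_{North}².
∂π/∂q_{North} = 265 − 5q_{North} − q_{South} = 0, so q_{North} = 53 − 0.2q_{South}.
The reaction-function slope is −0.2, so a 5-unit rise in q_{South} moves q_{North} by −0.2 × 5 = −1. North's best response falls — the actions are strategic substitutes.

-1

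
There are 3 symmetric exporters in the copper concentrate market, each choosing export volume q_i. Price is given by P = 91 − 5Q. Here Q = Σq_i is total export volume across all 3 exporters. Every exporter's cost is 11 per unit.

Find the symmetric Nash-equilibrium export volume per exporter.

A representative exporter's profit is π_i = q_i(91 − 5Q) − 11q_i, with Q = q_i + Σ_{j≠i} q_j.
First-order condition: 80 − 10q_i − 5Σ_{j≠i} q_j = 0.
Imposing symmetry (q_j = q for all j) turns Σ_{j≠i} q_j into 2q, so 80 = 20q and q = 4.

4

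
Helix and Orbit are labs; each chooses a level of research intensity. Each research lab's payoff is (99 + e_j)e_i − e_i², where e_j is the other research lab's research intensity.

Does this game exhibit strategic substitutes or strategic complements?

strategic complements

Helix's payoff is (99 + e_O)e_H − e_H².
∂π/∂e_H = 99 + e_O − 2e_H = 0, so e_H = 49.5 + 0.5e_O.
The best-response slope de_H/de_O = 0.5 > 0: the reaction function is upward-sloping, so the choices are strategic complements.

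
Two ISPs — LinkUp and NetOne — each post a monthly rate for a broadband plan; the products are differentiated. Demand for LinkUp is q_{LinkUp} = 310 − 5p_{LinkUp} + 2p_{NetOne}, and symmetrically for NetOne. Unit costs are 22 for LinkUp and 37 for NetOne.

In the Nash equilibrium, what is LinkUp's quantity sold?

160.3125

LinkUp's profit: π = (p_{LinkUp} − 22)(310 − 5p_{LinkUp} + 2p_{NetOne}).
∂π/∂p_{LinkUp} = 420 − 10p_{LinkUp} + 2p_{NetOne} = 0 ⇒ p_{LinkUp} = 42 + 0.2p_{NetOne}.
Similarly p_{NetOne} = 49.5 + 0.2p_{LinkUp}.
Solving the two reaction functions simultaneously: (1 − (0.2)(0.2))p_{LinkUp} = 42 + 0.2·49.5, so 0.96p_{LinkUp} = 51.9 and p_{LinkUp} = 54.0625.
Then p_{NetOne} = 49.5 + 0.2·54.0625 = 60.3125.
q_{LinkUp} = 310 − 5·54.0625 + 2·60.3125 = 160.3125.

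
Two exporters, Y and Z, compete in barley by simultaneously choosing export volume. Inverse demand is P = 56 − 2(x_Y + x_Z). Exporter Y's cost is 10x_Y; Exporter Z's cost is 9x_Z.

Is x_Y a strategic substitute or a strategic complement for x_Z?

strategic substitutes

Exporter Y's profit: π = x_Y(56 − 2(x_Y + x_Z)) − 10x_Y.
∂π/∂x_Y = 46 − 4x_Y − 2x_Z = 0, so x_Y = 11.5 − 0.5x_Z.
The best-response slope dx_Y/dx_Z = −0.5 < 0: the reaction function is downward-sloping, so the choices are strategic substitutes.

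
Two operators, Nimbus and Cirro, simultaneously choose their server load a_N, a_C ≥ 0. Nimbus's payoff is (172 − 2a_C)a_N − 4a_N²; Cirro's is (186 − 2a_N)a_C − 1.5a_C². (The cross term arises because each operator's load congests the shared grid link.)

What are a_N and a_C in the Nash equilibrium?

Expanding Nimbus's payoff: 172a_N − 2a_Ca_N − 4a_N².
∂π/∂a_N = 172 − 2a_C − 8a_N = 0, so a_N = 21.5 − 0.25a_C.
Likewise for Cirro: a_C = 62 − (2/3)a_N.
Plugging a_C into Nimbus's best response: a_N = 21.5 − 0.25(62 − (2/3)a_N) ⇒ (5/6)a_N = 6, so a_N = 7.2.
Then a_C = 62 − (2/3)·7.2 = 57.2.

7.2, 57.2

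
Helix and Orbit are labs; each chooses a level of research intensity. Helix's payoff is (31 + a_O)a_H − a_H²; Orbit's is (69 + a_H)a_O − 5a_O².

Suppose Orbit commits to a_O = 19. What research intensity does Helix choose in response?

Expanding Helix's payoff: 31a_H + a_Oa_H − a_H².
∂π/∂a_H = 31 + a_O − 2a_H = 0, so a_H = 15.5 + 0.5a_O.
At a_O = 19: a_H = 15.5 + 0.5·19 = 25.

25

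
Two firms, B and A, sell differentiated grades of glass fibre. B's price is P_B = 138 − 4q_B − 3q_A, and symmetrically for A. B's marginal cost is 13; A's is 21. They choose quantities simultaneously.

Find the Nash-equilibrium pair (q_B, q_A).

11.8, 10.2

Firm B's profit: π = q_B(138 − 4q_B − 3q_A) − 13q_B.
∂π/∂q_B = 125 − 8q_B − 3q_A = 0 ⇒ q_B = 15.625 − 0.375q_A.
Similarly q_A = 14.625 − 0.375q_B.
Solving the two reaction functions simultaneously: (1 − (−0.375)(−0.375))q_B = 15.625 − 0.375·14.625, so (55/64)q_B = 649/64 and q_B = 11.8.
Then q_A = 14.625 − 0.375·11.8 = 10.2.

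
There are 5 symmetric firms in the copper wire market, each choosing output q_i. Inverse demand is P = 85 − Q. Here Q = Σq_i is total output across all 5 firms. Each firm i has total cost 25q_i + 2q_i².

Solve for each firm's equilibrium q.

A representative firm's profit is π_i = q_i(85 − Q) − 25q_i − 2q_i², with Q = q_i + Σ_{j≠i} q_j.
First-order condition: 60 − 6q_i − Σ_{j≠i} q_j = 0.
In a symmetric equilibrium every firm chooses the same q, so Σ_{j≠i} q_j = 4q. The condition becomes 60 − 10q = 0, giving q = 60/10 = 6.

6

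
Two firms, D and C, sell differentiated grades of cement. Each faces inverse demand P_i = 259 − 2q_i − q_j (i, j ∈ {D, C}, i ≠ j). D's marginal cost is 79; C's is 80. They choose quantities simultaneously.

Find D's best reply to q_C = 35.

Firm D's profit: π = q_D(259 − 2q_D − q_C) − 79q_D.
∂π/∂q_D = 180 − 4q_D − q_C = 0 ⇒ q_D = 45 − 0.25q_C.
At q_C = 35: q_D = 45 − 0.25·35 = 36.25.

36.25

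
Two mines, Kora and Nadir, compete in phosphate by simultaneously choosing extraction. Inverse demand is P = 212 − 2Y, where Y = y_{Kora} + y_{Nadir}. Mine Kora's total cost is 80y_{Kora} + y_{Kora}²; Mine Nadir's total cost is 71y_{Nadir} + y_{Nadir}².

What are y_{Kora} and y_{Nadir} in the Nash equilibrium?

15.9375, 18.1875

Mine Kora's profit: π = y_{Kora}(212 − 2(y_{Kora} + y_{Nadir})) − 80y_{Kora} − y_{Kora}².
∂π/∂y_{Kora} = 132 − 6y_{Kora} − 2y_{Nadir} = 0, so y_{Kora} = 22 − (1/3)y_{Nadir}.
By the same steps for Nadir: y_{Nadir} = 23.5 − (1/3)y_{Kora}.
Substituting the second reaction function into the first: y_{Kora} = 22 − (1/3)(23.5 − (1/3)y_{Kora}), which gives (8/9)y_{Kora} = 85/6 ⇒ y_{Kora} = 15.9375.
Then y_{Nadir} = 23.5 − (1/3)·15.9375 = 18.1875.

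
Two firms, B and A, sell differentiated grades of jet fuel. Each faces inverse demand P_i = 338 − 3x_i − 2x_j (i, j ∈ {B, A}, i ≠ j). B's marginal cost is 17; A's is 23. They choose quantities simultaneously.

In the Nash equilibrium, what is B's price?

Firm B's profit: π = x_B(338 − 3x_B − 2x_A) − 17x_B.
∂π/∂x_B = 321 − 6x_B − 2x_A = 0 ⇒ x_B = 53.5 − (1/3)x_A.
Similarly x_A = 52.5 − (1/3)x_B.
Substituting the second reaction function into the first: x_B = 53.5 − (1/3)(52.5 − (1/3)x_B), which gives (8/9)x_B = 36 ⇒ x_B = 40.5.
Then x_A = 52.5 − (1/3)·40.5 = 39.
P_B = 338 − 3·40.5 − 2·39 = 138.5.

138.5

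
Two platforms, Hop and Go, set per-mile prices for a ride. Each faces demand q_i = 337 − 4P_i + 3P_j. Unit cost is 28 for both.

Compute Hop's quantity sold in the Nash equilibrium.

Hop's profit: π = (P_{Hop} − 28)(337 − 4P_{Hop} + 3P_{Go}).
∂π/∂P_{Hop} = 449 − 8P_{Hop} + 3P_{Go} = 0 ⇒ P_{Hop} = 56.125 + 0.375P_{Go}.
By symmetry P_{Go} = P_{Hop}; substituting into the reaction function, 0.625P_{Hop} = 56.125 and P_{Hop} = 89.8.
q_{Hop} = 337 − 4·89.8 + 3·89.8 = 247.2.

247.2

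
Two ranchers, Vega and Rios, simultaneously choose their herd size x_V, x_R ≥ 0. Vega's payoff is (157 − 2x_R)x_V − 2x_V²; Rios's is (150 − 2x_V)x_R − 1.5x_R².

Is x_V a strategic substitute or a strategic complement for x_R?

Expanding Vega's payoff: 157x_V − 2x_Rx_V − 2x_V².
∂π/∂x_V = 157 − 2x_R − 4x_V = 0, so x_V = 39.25 − 0.5x_R.
The best-response slope dx_V/dx_R = −0.5 < 0: the reaction function is downward-sloping, so the choices are strategic substitutes.

strategic substitutes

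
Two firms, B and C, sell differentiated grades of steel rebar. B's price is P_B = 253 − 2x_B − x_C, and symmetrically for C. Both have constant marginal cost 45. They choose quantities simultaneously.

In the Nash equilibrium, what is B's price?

128.2

Firm B's profit: π = x_B(253 − 2x_B − x_C) − 45x_B.
∂π/∂x_B = 208 − 4x_B − x_C = 0 ⇒ x_B = 52 − 0.25x_C.
Setting x_B = x_C in the reaction function: x_B = 52 − 0.25x_B, so x_B = 52 / 1.25 = 41.6.
P_B = 253 − 2·41.6 − 41.6 = 128.2.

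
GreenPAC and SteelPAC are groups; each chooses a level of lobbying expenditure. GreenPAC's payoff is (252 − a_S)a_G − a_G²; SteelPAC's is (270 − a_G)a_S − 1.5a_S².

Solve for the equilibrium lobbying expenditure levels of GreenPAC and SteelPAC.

Expanding GreenPAC's payoff: 252a_G − a_Sa_G − a_G².
∂π/∂a_G = 252 − a_S − 2a_G = 0, so a_G = 126 − 0.5a_S.
Likewise for SteelPAC: a_S = 90 − (1/3)a_G.
Substituting the second reaction function into the first: a_G = 126 − 0.5(90 − (1/3)a_G), which gives (5/6)a_G = 81 ⇒ a_G = 97.2.
Then a_S = 90 − (1/3)·97.2 = 57.6.

97.2, 57.6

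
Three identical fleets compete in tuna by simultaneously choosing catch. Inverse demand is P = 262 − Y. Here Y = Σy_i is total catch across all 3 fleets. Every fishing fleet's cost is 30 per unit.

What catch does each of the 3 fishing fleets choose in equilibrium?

A representative fishing fleet's profit is π_i = y_i(262 − Y) − 30y_i, with Y = y_i + Σ_{j≠i} y_j.
First-order condition: 232 − 2y_i − Σ_{j≠i} y_j = 0.
With identical fishing fleets, set every y_j = y: then 232 − 2y − 2y = 0, i.e. y = 232/4 = 58.

58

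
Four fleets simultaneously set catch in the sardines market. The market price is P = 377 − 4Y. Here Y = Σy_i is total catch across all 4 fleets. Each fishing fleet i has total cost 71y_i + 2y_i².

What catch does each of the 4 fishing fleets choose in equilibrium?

12.75

A representative fishing fleet's profit is π_i = y_i(377 − 4Y) − 71y_i − 2y_i², with Y = y_i + Σ_{j≠i} y_j.
First-order condition: 306 − 12y_i − 4Σ_{j≠i} y_j = 0.
With identical fishing fleets, set every y_j = y: then 306 − 12y − 12y = 0, i.e. y = 306/24 = 12.75.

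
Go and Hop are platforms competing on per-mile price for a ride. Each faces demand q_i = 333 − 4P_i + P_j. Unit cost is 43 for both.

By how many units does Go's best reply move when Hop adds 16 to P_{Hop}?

2

Go's profit: π = (P_{Go} − 43)(333 − 4P_{Go} + P_{Hop}).
∂π/∂P_{Go} = 505 − 8P_{Go} + P_{Hop} = 0 ⇒ P_{Go} = 63.125 + 0.125P_{Hop}.
The reaction-function slope is 0.125, so a 16-unit rise in P_{Hop} moves P_{Go} by 0.125 × 16 = 2. Go's best response rises — the actions are strategic complements.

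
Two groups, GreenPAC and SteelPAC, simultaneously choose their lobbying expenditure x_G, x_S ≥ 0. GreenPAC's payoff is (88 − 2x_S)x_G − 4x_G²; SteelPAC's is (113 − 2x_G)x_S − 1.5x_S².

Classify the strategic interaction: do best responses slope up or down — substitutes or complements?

Expanding GreenPAC's payoff: 88x_G − 2x_Sx_G − 4x_G².
∂π/∂x_G = 88 − 2x_S − 8x_G = 0, so x_G = 11 − 0.25x_S.
The best-response slope dx_G/dx_S = −0.25 < 0: the reaction function is downward-sloping, so the choices are strategic substitutes.

strategic substitutes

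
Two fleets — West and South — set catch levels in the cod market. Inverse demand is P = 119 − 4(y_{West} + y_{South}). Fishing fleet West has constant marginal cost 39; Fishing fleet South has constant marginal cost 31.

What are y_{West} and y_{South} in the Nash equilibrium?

Fishing fleet West's profit: π = y_{West}(119 − 4(y_{West} + y_{South})) − 39y_{West}.
∂π/∂y_{West} = 80 − 8y_{West} − 4y_{South} = 0, so y_{West} = 10 − 0.5y_{South}.
By the same steps for South: y_{South} = 11 − 0.5y_{West}.
Substituting the second reaction function into the first: y_{West} = 10 − 0.5(11 − 0.5y_{West}), which gives 0.75y_{West} = 4.5 ⇒ y_{West} = 6.
Then y_{South} = 11 − 0.5·6 = 8.

6, 8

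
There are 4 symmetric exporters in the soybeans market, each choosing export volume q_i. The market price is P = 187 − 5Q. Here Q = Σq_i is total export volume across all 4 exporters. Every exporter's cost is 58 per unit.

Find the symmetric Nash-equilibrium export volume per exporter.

5.16

A representative exporter's profit is π_i = q_i(187 − 5Q) − 58q_i, with Q = q_i + Σ_{j≠i} q_j.
First-order condition: 129 − 10q_i − 5Σ_{j≠i} q_j = 0.
In a symmetric equilibrium every exporter chooses the same q, so Σ_{j≠i} q_j = 3q. The condition becomes 129 − 25q = 0, giving q = 129/25 = 5.16.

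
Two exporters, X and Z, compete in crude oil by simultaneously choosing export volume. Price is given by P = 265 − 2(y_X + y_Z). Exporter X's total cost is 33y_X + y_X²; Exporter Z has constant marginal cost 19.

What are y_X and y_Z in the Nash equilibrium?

Exporter X's profit: π = y_X(265 − 2(y_X + y_Z)) − 33y_X − y_X².
∂π/∂y_X = 232 − 6y_X − 2y_Z = 0, so y_X = 116/3 − (1/3)y_Z.
For Z: ∂π/∂y_Z = 246 − 4y_Z − 2y_X = 0 ⇒ y_Z = 61.5 − 0.5y_X.
Plugging y_Z into X's best response: y_X = 116/3 − (1/3)(61.5 − 0.5y_X) ⇒ (5/6)y_X = 109/6, so y_X = 21.8.
Then y_Z = 61.5 − 0.5·21.8 = 50.6.

21.8, 50.6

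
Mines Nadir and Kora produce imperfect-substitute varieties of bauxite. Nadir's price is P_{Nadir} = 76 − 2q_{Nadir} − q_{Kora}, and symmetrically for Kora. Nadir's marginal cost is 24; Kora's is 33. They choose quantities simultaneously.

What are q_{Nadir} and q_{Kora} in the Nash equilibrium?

11, 8

Mine Nadir's profit: π = q_{Nadir}(76 − 2q_{Nadir} − q_{Kora}) − 24q_{Nadir}.
∂π/∂q_{Nadir} = 52 − 4q_{Nadir} − q_{Kora} = 0 ⇒ q_{Nadir} = 13 − 0.25q_{Kora}.
Similarly q_{Kora} = 10.75 − 0.25q_{Nadir}.
Substituting the second reaction function into the first: q_{Nadir} = 13 − 0.25(10.75 − 0.25q_{Nadir}), which gives 0.9375q_{Nadir} = 10.3125 ⇒ q_{Nadir} = 11.
Then q_{Kora} = 10.75 − 0.25·11 = 8.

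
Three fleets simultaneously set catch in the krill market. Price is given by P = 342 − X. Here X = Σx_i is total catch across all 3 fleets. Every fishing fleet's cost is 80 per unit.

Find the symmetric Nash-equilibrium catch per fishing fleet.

65.5

A representative fishing fleet's profit is π_i = x_i(342 − X) − 80x_i, with X = x_i + Σ_{j≠i} x_j.
First-order condition: 262 − 2x_i − Σ_{j≠i} x_j = 0.
In a symmetric equilibrium every fishing fleet chooses the same x, so Σ_{j≠i} x_j = 2x. The condition becomes 262 − 4x = 0, giving x = 262/4 = 65.5.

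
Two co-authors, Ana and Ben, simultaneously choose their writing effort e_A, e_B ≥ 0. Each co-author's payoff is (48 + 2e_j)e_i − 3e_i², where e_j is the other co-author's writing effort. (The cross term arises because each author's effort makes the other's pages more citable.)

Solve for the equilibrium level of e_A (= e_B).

Ana's payoff is (48 + 2e_B)e_A − 3e_A².
∂π/∂e_A = 48 + 2e_B − 6e_A = 0, so e_A = 8 + (1/3)e_B.
Setting e_A = e_B in the reaction function: e_A = 8 + (1/3)e_A, so e_A = 8 / (2/3) = 12.

12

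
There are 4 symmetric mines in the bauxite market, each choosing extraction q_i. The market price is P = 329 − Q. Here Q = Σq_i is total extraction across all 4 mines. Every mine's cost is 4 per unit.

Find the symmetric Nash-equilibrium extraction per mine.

A representative mine's profit is π_i = q_i(329 − Q) − 4q_i, with Q = q_i + Σ_{j≠i} q_j.
First-order condition: 325 − 2q_i − Σ_{j≠i} q_j = 0.
With identical mines, set every q_j = q: then 325 − 2q − 3q = 0, i.e. q = 325/5 = 65.

65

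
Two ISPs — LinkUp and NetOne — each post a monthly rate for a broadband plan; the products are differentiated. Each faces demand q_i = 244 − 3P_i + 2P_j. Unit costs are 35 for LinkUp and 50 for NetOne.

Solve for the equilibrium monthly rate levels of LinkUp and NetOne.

90.0625, 95.6875

LinkUp's profit: π = (P_{LinkUp} − 35)(244 − 3P_{LinkUp} + 2P_{NetOne}).
∂π/∂P_{LinkUp} = 349 − 6P_{LinkUp} + 2P_{NetOne} = 0 ⇒ P_{LinkUp} = 349/6 + (1/3)P_{NetOne}.
Similarly P_{NetOne} = 197/3 + (1/3)P_{LinkUp}.
Solving the two reaction functions simultaneously: (1 − (1/3)(1/3))P_{LinkUp} = 349/6 + (1/3)·(197/3), so (8/9)P_{LinkUp} = 1441/18 and P_{LinkUp} = 90.0625.
Then P_{NetOne} = 197/3 + (1/3)·90.0625 = 95.6875.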